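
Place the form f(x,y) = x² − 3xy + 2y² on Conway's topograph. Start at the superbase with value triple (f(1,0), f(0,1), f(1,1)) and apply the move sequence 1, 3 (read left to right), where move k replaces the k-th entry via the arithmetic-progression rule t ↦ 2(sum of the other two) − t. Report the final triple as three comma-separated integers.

start (1,2,0) = (f(1,0),f(0,1),f(1,1))
replace slot 1: 2·(2+0) − 1 = 3 → (3,2,0)
replace slot 3: 2·(3+2) − 0 = 10 → (3,2,10)

3,2,10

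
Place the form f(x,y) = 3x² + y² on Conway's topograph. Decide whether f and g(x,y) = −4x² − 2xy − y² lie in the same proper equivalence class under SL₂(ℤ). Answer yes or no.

D₁ = -12, D₂ = -12
f: flip: (3,0,1)→(1,0,3)
f: reduced (well bottom): (1,0,3) with a≤c, −a<b≤a
g is negative-definite; reduce −g:
−g: flip: (4,2,1)→(1,-2,4)
−g: translate: b→0 (≡-2 mod 2), so (1,-2,4)→(1,0,3)
−g: reduced (well bottom): (1,0,3) with a≤c, −a<b≤a
flip sign back: reduced form of g is (-1,0,-3)
reduced forms (1, 0, 3) vs (-1, 0, -3) ⇒ inequivalent

no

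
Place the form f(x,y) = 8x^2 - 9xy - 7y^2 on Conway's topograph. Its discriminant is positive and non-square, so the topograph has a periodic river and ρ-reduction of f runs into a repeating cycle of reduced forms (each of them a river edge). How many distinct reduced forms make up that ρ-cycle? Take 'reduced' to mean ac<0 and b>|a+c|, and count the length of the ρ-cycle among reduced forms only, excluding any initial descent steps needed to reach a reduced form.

D = 305, ⌊√D⌋ = 17
descent: ρ → (-7,9,8)  [lands on river]
river: ρ → (8,7,-8)
river: ρ → (-8,9,7)
river: ρ → (7,5,-10)
river: ρ → (-10,15,2)
river: ρ → (2,17,-2)
river: ρ → (-2,15,10)
river: ρ → (10,5,-7)
ρ-cycle length = 8 (tail of 1 descent step not counted)

8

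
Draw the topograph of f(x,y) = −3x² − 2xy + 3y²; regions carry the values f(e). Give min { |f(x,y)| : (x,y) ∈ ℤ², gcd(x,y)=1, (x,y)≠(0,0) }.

descent: ρ → (3,2,-3)  [lands on river]
river: ρ → (-3,4,2)
river: ρ → (2,4,-3)
river: ρ → (-3,2,3)
river: ρ → (3,4,-2)
river: ρ → (-2,4,3)
closes: descent 1, river 6
min |a| on river = 2

2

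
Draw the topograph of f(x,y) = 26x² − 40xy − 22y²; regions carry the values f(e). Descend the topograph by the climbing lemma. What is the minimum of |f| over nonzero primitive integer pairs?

descent: ρ → (-22,40,26)  [lands on river]
river: ρ → (26,12,-36)
river: ρ → (-36,60,2)
river: ρ → (2,60,-36)
river: ρ → (-36,12,26)
river: ρ → (26,40,-22)
river: ρ → (-22,48,18)
river: ρ → (18,60,-4)
river: ρ → (-4,60,18)
river: ρ → (18,48,-22)
closes: descent 1, river 10
min |a| on river = 2

2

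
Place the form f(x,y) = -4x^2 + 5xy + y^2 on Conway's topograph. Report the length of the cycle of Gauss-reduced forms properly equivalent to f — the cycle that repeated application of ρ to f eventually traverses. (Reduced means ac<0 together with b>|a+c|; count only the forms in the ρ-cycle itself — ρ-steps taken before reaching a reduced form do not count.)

D = 41, ⌊√D⌋ = 6
river: ρ → (1,5,-4)
river: ρ → (-4,3,2)
river: ρ → (2,5,-2)
river: ρ → (-2,3,4)
river: ρ → (4,5,-1)
river: ρ → (-1,5,4)
river: ρ → (4,3,-2)
river: ρ → (-2,5,2)
river: ρ → (2,3,-4)
river: ρ → (-4,5,1)
ρ-cycle length = 10 (tail of 0 descent steps not counted)

10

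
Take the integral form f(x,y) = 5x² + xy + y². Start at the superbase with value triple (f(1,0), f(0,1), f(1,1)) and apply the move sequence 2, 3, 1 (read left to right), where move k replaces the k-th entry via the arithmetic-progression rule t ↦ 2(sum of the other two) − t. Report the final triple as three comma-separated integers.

start (5,1,7) = (f(1,0),f(0,1),f(1,1))
replace slot 2: 2·(5+7) − 1 = 23 → (5,23,7)
replace slot 3: 2·(5+23) − 7 = 49 → (5,23,49)
replace slot 1: 2·(23+49) − 5 = 139 → (139,23,49)

139,23,49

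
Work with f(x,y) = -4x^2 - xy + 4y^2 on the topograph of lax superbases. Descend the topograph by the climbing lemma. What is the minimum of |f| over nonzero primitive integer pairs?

descent: ρ → (4,1,-4)  [lands on river]
river: ρ → (-4,7,1)
river: ρ → (1,7,-4)
river: ρ → (-4,1,4)
river: ρ → (4,7,-1)
river: ρ → (-1,7,4)
closes: descent 1, river 6
min |a| on river = 1

1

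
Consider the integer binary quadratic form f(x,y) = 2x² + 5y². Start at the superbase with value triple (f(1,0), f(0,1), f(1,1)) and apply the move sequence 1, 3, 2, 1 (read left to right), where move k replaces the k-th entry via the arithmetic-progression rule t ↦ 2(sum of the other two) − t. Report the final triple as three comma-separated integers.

start (2,5,7) = (f(1,0),f(0,1),f(1,1))
replace slot 1: 2·(5+7) − 2 = 22 → (22,5,7)
replace slot 3: 2·(22+5) − 7 = 47 → (22,5,47)
replace slot 2: 2·(22+47) − 5 = 133 → (22,133,47)
replace slot 1: 2·(133+47) − 22 = 338 → (338,133,47)

338,133,47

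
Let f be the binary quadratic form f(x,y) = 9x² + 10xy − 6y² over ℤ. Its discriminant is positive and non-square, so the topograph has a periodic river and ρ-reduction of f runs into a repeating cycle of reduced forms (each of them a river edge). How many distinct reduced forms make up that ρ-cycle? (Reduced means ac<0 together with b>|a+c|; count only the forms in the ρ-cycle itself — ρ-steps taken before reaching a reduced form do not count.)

D = 316, ⌊√D⌋ = 17
river: ρ → (-6,14,5)
river: ρ → (5,16,-3)
river: ρ → (-3,14,10)
river: ρ → (10,6,-7)
river: ρ → (-7,8,9)
river: ρ → (9,10,-6)
ρ-cycle length = 6 (tail of 0 descent steps not counted)

6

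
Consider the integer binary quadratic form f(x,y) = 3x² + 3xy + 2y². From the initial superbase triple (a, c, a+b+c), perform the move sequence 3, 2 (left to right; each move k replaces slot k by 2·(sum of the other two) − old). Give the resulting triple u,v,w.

start (3,2,8) = (f(1,0),f(0,1),f(1,1))
replace slot 3: 2·(3+2) − 8 = 2 → (3,2,2)
replace slot 2: 2·(3+2) − 2 = 8 → (3,8,2)

3,8,2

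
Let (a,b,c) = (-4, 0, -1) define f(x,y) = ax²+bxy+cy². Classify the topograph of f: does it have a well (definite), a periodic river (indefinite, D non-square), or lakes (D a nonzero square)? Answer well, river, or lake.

D = b²−4ac = 0² − 4·(-4)·(-1) = -16
D < 0 ⇒ definite ⇒ every region one sign ⇒ single well

well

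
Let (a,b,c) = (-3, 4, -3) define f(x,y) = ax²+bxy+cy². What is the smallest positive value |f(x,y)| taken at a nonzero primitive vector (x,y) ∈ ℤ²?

translate: b→2 (≡-4 mod 6), so (3,-4,3)→(3,2,2)
flip: (3,2,2)→(2,-2,3)
translate: b→2 (≡-2 mod 4), so (2,-2,3)→(2,2,3)
reduced (well bottom): (2,2,3) with a≤c, −a<b≤a
well minimum |f| = |-2| = 2 (negative-definite)

2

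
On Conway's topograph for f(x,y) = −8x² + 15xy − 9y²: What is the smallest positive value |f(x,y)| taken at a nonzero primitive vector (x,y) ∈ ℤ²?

translate: b→1 (≡-15 mod 16), so (8,-15,9)→(8,1,2)
flip: (8,1,2)→(2,-1,8)
reduced (well bottom): (2,-1,8) with a≤c, −a<b≤a
well minimum |f| = |-2| = 2 (negative-definite)

2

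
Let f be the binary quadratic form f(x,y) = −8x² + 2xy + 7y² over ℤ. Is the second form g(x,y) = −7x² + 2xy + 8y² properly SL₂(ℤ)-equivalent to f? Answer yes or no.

D₁ = 228, D₂ = 228
river cycle of f (length 6): (7, 12, -3), (-3, 12, 7), (7, 2, -8), (-8, 14, 1), (1, 14, -8), (-8, 2, 7)
river cycle of g (length 6): (8, 14, -1), (-1, 14, 8), (8, 2, -7), (-7, 12, 3), (3, 12, -7), (-7, 2, 8)
cycles differ ⇒ inequivalent

no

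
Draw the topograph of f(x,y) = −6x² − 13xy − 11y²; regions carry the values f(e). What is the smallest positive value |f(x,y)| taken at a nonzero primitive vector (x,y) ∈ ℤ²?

translate: b→1 (≡13 mod 12), so (6,13,11)→(6,1,4)
flip: (6,1,4)→(4,-1,6)
reduced (well bottom): (4,-1,6) with a≤c, −a<b≤a
well minimum |f| = |-4| = 4 (negative-definite)

4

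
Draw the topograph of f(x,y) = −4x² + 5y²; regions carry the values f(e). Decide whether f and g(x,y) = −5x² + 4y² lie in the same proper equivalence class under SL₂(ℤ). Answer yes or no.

D₁ = 80, D₂ = 80
river cycle of f (length 2): (-4, 8, 1), (1, 8, -4)
river cycle of g (length 2): (4, 8, -1), (-1, 8, 4)
cycles differ ⇒ inequivalent

no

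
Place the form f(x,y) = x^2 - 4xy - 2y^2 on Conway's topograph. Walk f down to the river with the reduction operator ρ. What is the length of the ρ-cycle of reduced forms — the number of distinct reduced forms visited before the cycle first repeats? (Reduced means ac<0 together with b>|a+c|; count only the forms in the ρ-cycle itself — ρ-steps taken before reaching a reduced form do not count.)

D = 24, ⌊√D⌋ = 4
descent: ρ → (-2,4,1)  [lands on river]
river: ρ → (1,4,-2)
ρ-cycle length = 2 (tail of 1 descent step not counted)

2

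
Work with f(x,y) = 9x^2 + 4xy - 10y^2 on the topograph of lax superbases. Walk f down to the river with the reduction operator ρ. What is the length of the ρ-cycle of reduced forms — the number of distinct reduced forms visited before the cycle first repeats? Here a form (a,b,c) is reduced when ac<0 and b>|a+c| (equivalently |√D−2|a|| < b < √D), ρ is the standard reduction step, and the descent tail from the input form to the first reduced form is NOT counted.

D = 376, ⌊√D⌋ = 19
river: ρ → (-10,16,3)
river: ρ → (3,14,-15)
river: ρ → (-15,16,2)
river: ρ → (2,16,-15)
river: ρ → (-15,14,3)
river: ρ → (3,16,-10)
river: ρ → (-10,4,9)
river: ρ → (9,14,-5)
river: ρ → (-5,16,6)
river: ρ → (6,8,-13)
river: ρ → (-13,18,1)
river: ρ → (1,18,-13)
river: ρ → (-13,8,6)
river: ρ → (6,16,-5)
river: ρ → (-5,14,9)
river: ρ → (9,4,-10)
ρ-cycle length = 16 (tail of 0 descent steps not counted)

16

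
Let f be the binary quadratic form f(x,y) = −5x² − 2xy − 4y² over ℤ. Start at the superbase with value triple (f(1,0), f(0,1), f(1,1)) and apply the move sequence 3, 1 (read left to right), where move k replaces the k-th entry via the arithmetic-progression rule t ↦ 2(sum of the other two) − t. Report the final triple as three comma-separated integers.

start (-5,-4,-11) = (f(1,0),f(0,1),f(1,1))
replace slot 3: 2·((-5)+(-4)) − (-11) = -7 → (-5,-4,-7)
replace slot 1: 2·((-4)+(-7)) − (-5) = -17 → (-17,-4,-7)

-17,-4,-7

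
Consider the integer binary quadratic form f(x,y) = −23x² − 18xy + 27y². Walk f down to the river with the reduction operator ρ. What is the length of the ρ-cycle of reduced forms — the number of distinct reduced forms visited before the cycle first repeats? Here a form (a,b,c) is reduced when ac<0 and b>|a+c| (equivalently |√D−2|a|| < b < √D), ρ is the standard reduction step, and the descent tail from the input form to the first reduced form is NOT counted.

D = 2808, ⌊√D⌋ = 52
descent: ρ → (27,18,-23)  [lands on river]
river: ρ → (-23,28,22)
river: ρ → (22,16,-29)
river: ρ → (-29,42,9)
river: ρ → (9,48,-14)
river: ρ → (-14,36,27)
ρ-cycle length = 6 (tail of 1 descent step not counted)

6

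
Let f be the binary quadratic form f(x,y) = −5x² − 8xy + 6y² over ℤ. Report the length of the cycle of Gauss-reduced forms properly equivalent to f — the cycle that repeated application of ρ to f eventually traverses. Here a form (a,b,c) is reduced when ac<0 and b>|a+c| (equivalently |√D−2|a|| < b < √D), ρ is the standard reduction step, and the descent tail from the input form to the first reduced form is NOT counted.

D = 184, ⌊√D⌋ = 13
descent: ρ → (6,8,-5)  [lands on river]
river: ρ → (-5,12,2)
river: ρ → (2,12,-5)
river: ρ → (-5,8,6)
river: ρ → (6,4,-7)
river: ρ → (-7,10,3)
river: ρ → (3,8,-10)
river: ρ → (-10,12,1)
river: ρ → (1,12,-10)
river: ρ → (-10,8,3)
river: ρ → (3,10,-7)
river: ρ → (-7,4,6)
ρ-cycle length = 12 (tail of 1 descent step not counted)

12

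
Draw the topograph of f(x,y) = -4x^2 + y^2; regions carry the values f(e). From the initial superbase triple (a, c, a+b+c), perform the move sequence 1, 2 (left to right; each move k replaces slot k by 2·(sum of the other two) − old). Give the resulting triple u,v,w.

start (-4,1,-3) = (f(1,0),f(0,1),f(1,1))
replace slot 1: 2·(1+(-3)) − (-4) = 0 → (0,1,-3)
replace slot 2: 2·(0+(-3)) − 1 = -7 → (0,-7,-3)

0,-7,-3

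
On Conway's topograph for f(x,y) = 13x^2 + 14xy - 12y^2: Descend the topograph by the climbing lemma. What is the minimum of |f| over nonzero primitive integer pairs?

river: ρ → (-12,10,15)
river: ρ → (15,20,-7)
river: ρ → (-7,22,12)
river: ρ → (12,26,-3)
river: ρ → (-3,28,3)
river: ρ → (3,26,-12)
river: ρ → (-12,22,7)
river: ρ → (7,20,-15)
river: ρ → (-15,10,12)
river: ρ → (12,14,-13)
river: ρ → (-13,12,13)
river: ρ → (13,14,-12)
closes: descent 0, river 12
min |a| on river = 3

3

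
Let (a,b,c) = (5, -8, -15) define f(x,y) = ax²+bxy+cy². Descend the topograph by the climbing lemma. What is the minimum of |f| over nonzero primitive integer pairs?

descent: ρ → (-15,8,5)
descent: ρ → (5,12,-11)  [lands on river]
river: ρ → (-11,10,6)
river: ρ → (6,14,-7)
river: ρ → (-7,14,6)
river: ρ → (6,10,-11)
river: ρ → (-11,12,5)
river: ρ → (5,18,-2)
river: ρ → (-2,18,5)
closes: descent 2, river 8
min |a| on river = 2

2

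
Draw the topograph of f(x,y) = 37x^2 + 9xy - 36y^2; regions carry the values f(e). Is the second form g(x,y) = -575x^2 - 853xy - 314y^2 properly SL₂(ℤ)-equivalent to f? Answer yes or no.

D₁ = 5409, D₂ = 5409
river cycle of f (length 58): (-36, 63, 10), (10, 57, -54), (-54, 51, 13), (13, 53, -50), (-50, 47, 16), (16, 49, -47), (-47, 45, 18), (18, 63, -20), (-20, 57, 27), (27, 51, -26), … (48 more)
river cycle of g (length 58): (-36, 63, 10), (10, 57, -54), (-54, 51, 13), (13, 53, -50), (-50, 47, 16), (16, 49, -47), (-47, 45, 18), (18, 63, -20), (-20, 57, 27), (27, 51, -26), … (48 more)
cycles coincide ⇒ equivalent

yes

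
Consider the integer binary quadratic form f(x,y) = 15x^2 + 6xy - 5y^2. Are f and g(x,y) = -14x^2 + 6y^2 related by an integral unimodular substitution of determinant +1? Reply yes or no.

D₁ = 336, D₂ = 336
river cycle of f (length 4): (-5, 14, 7), (7, 14, -5), (-5, 16, 4), (4, 16, -5)
river cycle of g (length 6): (6, 12, -8), (-8, 4, 10), (10, 16, -2), (-2, 16, 10), (10, 4, -8), (-8, 12, 6)
cycles differ ⇒ inequivalent

no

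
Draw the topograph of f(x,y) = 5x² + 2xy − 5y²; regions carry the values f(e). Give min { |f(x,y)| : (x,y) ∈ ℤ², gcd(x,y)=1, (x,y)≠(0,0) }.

river: ρ → (-5,8,2)
river: ρ → (2,8,-5)
river: ρ → (-5,2,5)
river: ρ → (5,8,-2)
river: ρ → (-2,8,5)
river: ρ → (5,2,-5)
closes: descent 0, river 6
min |a| on river = 2

2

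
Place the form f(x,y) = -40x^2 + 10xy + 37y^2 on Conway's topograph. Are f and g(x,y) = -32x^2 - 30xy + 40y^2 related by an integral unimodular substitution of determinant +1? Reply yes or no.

D₁ = 6020, D₂ = 6020
river cycle of f (length 14): (37, 64, -13), (-13, 66, 32), (32, 62, -17), (-17, 74, 8), (8, 70, -35), (-35, 70, 8), (8, 74, -17), (-17, 62, 32), (32, 66, -13), (-13, 64, 37), … (4 more)
river cycle of g (length 18): (40, 30, -32), (-32, 34, 38), (38, 42, -28), (-28, 70, 10), (10, 70, -28), (-28, 42, 38), (38, 34, -32), (-32, 30, 40), (40, 50, -22), (-22, 38, 52), … (8 more)
cycles differ ⇒ inequivalent

no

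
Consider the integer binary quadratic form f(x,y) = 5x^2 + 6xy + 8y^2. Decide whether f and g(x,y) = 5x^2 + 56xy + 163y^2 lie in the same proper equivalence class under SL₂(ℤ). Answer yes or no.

D₁ = -124, D₂ = -124
f: translate: b→-4 (≡6 mod 10), so (5,6,8)→(5,-4,7)
f: reduced (well bottom): (5,-4,7) with a≤c, −a<b≤a
g: translate: b→-4 (≡56 mod 10), so (5,56,163)→(5,-4,7)
g: reduced (well bottom): (5,-4,7) with a≤c, −a<b≤a
reduced forms (5, -4, 7) vs (5, -4, 7) ⇒ equivalent

yes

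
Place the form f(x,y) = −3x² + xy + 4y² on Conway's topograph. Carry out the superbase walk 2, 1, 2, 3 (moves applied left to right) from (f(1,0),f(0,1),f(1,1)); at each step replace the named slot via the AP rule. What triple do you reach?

start (-3,4,2) = (f(1,0),f(0,1),f(1,1))
replace slot 2: 2·((-3)+2) − 4 = -6 → (-3,-6,2)
replace slot 1: 2·((-6)+2) − (-3) = -5 → (-5,-6,2)
replace slot 2: 2·((-5)+2) − (-6) = 0 → (-5,0,2)
replace slot 3: 2·((-5)+0) − 2 = -12 → (-5,0,-12)

-5,0,-12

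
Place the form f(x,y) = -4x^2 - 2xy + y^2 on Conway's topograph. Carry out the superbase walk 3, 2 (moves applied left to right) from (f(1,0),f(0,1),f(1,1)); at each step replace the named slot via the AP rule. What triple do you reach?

start (-4,1,-5) = (f(1,0),f(0,1),f(1,1))
replace slot 3: 2·((-4)+1) − (-5) = -1 → (-4,1,-1)
replace slot 2: 2·((-4)+(-1)) − 1 = -11 → (-4,-11,-1)

-4,-11,-1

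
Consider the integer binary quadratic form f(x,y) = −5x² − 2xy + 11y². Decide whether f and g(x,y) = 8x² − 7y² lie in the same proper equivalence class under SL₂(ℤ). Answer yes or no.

D₁ = 224, D₂ = 224
river cycle of f (length 4): (-5, 8, 8), (8, 8, -5), (-5, 12, 4), (4, 12, -5)
river cycle of g (length 2): (-7, 14, 1), (1, 14, -7)
cycles differ ⇒ inequivalent

no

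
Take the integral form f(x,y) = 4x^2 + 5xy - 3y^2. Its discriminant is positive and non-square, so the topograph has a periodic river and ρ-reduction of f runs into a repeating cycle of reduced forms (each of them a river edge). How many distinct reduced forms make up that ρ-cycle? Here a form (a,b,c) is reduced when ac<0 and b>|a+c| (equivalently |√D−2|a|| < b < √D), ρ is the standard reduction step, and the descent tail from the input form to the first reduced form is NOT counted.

D = 73, ⌊√D⌋ = 8
river: ρ → (-3,7,2)
river: ρ → (2,5,-6)
river: ρ → (-6,7,1)
river: ρ → (1,7,-6)
river: ρ → (-6,5,2)
river: ρ → (2,7,-3)
river: ρ → (-3,5,4)
river: ρ → (4,3,-4)
river: ρ → (-4,5,3)
river: ρ → (3,7,-2)
river: ρ → (-2,5,6)
river: ρ → (6,7,-1)
river: ρ → (-1,7,6)
river: ρ → (6,5,-2)
river: ρ → (-2,7,3)
river: ρ → (3,5,-4)
river: ρ → (-4,3,4)
river: ρ → (4,5,-3)
ρ-cycle length = 18 (tail of 0 descent steps not counted)

18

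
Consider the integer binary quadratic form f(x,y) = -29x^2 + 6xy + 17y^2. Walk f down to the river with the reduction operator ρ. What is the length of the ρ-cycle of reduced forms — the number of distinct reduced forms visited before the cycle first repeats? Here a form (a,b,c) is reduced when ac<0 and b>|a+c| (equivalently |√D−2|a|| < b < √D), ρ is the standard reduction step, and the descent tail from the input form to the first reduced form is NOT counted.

D = 2008, ⌊√D⌋ = 44
descent: ρ → (17,28,-18)  [lands on river]
river: ρ → (-18,44,1)
river: ρ → (1,44,-18)
river: ρ → (-18,28,17)
river: ρ → (17,40,-6)
river: ρ → (-6,44,3)
river: ρ → (3,40,-34)
river: ρ → (-34,28,9)
river: ρ → (9,44,-2)
river: ρ → (-2,44,9)
river: ρ → (9,28,-34)
river: ρ → (-34,40,3)
river: ρ → (3,44,-6)
river: ρ → (-6,40,17)
ρ-cycle length = 14 (tail of 1 descent step not counted)

14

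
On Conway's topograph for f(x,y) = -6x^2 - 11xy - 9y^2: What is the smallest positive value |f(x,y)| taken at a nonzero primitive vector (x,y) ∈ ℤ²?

translate: b→-1 (≡11 mod 12), so (6,11,9)→(6,-1,4)
flip: (6,-1,4)→(4,1,6)
reduced (well bottom): (4,1,6) with a≤c, −a<b≤a
well minimum |f| = |-4| = 4 (negative-definite)

4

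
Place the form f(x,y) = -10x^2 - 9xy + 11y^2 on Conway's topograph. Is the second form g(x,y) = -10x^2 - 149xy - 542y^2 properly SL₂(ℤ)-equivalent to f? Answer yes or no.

D₁ = 521, D₂ = 521
river cycle of f (length 34): (11, 9, -10), (-10, 11, 10), (10, 9, -11), (-11, 13, 8), (8, 19, -5), (-5, 21, 4), (4, 19, -10), (-10, 21, 2), (2, 19, -20), (-20, 21, 1), … (24 more)
river cycle of g (length 34): (-10, 11, 10), (10, 9, -11), (-11, 13, 8), (8, 19, -5), (-5, 21, 4), (4, 19, -10), (-10, 21, 2), (2, 19, -20), (-20, 21, 1), (1, 21, -20), … (24 more)
cycles coincide ⇒ equivalent

yes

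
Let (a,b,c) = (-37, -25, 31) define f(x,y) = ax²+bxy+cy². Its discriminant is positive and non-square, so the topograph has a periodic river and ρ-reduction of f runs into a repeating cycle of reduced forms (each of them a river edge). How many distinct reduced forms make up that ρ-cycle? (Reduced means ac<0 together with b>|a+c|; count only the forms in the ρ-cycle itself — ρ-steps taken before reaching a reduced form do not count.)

D = 5213, ⌊√D⌋ = 72
descent: ρ → (31,25,-37)  [lands on river]
river: ρ → (-37,49,19)
river: ρ → (19,65,-13)
river: ρ → (-13,65,19)
river: ρ → (19,49,-37)
river: ρ → (-37,25,31)
river: ρ → (31,37,-31)
river: ρ → (-31,25,37)
river: ρ → (37,49,-19)
river: ρ → (-19,65,13)
river: ρ → (13,65,-19)
river: ρ → (-19,49,37)
river: ρ → (37,25,-31)
river: ρ → (-31,37,31)
ρ-cycle length = 14 (tail of 1 descent step not counted)

14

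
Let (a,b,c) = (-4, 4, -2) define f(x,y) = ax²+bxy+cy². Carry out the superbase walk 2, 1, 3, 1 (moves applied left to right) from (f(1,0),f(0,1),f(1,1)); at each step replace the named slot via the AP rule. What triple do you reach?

start (-4,-2,-2) = (f(1,0),f(0,1),f(1,1))
replace slot 2: 2·((-4)+(-2)) − (-2) = -10 → (-4,-10,-2)
replace slot 1: 2·((-10)+(-2)) − (-4) = -20 → (-20,-10,-2)
replace slot 3: 2·((-20)+(-10)) − (-2) = -58 → (-20,-10,-58)
replace slot 1: 2·((-10)+(-58)) − (-20) = -116 → (-116,-10,-58)

-116,-10,-58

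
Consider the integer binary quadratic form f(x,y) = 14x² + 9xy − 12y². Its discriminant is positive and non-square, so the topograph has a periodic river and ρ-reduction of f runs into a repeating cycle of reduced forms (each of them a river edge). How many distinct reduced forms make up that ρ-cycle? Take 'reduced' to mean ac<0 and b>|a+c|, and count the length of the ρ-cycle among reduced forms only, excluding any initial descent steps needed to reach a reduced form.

D = 753, ⌊√D⌋ = 27
river: ρ → (-12,15,11)
river: ρ → (11,7,-16)
river: ρ → (-16,25,2)
river: ρ → (2,27,-3)
river: ρ → (-3,27,2)
river: ρ → (2,25,-16)
river: ρ → (-16,7,11)
river: ρ → (11,15,-12)
river: ρ → (-12,9,14)
river: ρ → (14,19,-7)
river: ρ → (-7,23,8)
river: ρ → (8,25,-4)
river: ρ → (-4,23,14)
river: ρ → (14,5,-13)
river: ρ → (-13,21,6)
river: ρ → (6,27,-1)
river: ρ → (-1,27,6)
river: ρ → (6,21,-13)
river: ρ → (-13,5,14)
river: ρ → (14,23,-4)
river: ρ → (-4,25,8)
river: ρ → (8,23,-7)
river: ρ → (-7,19,14)
river: ρ → (14,9,-12)
ρ-cycle length = 24 (tail of 0 descent steps not counted)

24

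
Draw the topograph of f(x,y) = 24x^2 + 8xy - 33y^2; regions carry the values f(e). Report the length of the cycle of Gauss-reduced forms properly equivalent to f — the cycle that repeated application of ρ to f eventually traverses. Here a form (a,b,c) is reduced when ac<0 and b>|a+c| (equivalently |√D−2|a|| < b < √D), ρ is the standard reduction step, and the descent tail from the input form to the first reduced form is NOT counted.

D = 3232, ⌊√D⌋ = 56
descent: ρ → (-33,-8,24)
descent: ρ → (24,56,-1)  [lands on river]
river: ρ → (-1,56,24)
river: ρ → (24,40,-17)
river: ρ → (-17,28,36)
river: ρ → (36,44,-9)
river: ρ → (-9,46,31)
river: ρ → (31,16,-24)
river: ρ → (-24,32,23)
river: ρ → (23,14,-33)
river: ρ → (-33,52,4)
river: ρ → (4,52,-33)
river: ρ → (-33,14,23)
river: ρ → (23,32,-24)
river: ρ → (-24,16,31)
river: ρ → (31,46,-9)
river: ρ → (-9,44,36)
river: ρ → (36,28,-17)
river: ρ → (-17,40,24)
ρ-cycle length = 18 (tail of 2 descent steps not counted)

18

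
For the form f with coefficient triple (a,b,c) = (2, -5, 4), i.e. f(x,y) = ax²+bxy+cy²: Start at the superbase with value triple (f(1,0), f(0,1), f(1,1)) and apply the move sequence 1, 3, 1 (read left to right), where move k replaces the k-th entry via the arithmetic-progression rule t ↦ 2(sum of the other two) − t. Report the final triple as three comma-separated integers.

start (2,4,1) = (f(1,0),f(0,1),f(1,1))
replace slot 1: 2·(4+1) − 2 = 8 → (8,4,1)
replace slot 3: 2·(8+4) − 1 = 23 → (8,4,23)
replace slot 1: 2·(4+23) − 8 = 46 → (46,4,23)

46,4,23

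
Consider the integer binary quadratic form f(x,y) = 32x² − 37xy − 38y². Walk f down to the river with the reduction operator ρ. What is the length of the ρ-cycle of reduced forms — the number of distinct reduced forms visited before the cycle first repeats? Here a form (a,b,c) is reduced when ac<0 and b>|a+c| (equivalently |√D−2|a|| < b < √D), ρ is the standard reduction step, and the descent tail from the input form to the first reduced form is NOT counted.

D = 6233, ⌊√D⌋ = 78
descent: ρ → (-38,37,32)  [lands on river]
river: ρ → (32,27,-43)
river: ρ → (-43,59,16)
river: ρ → (16,69,-23)
river: ρ → (-23,69,16)
river: ρ → (16,59,-43)
river: ρ → (-43,27,32)
river: ρ → (32,37,-38)
river: ρ → (-38,39,31)
river: ρ → (31,23,-46)
river: ρ → (-46,69,8)
river: ρ → (8,75,-19)
river: ρ → (-19,77,4)
river: ρ → (4,75,-38)
river: ρ → (-38,77,2)
river: ρ → (2,75,-76)
river: ρ → (-76,77,1)
river: ρ → (1,77,-76)
river: ρ → (-76,75,2)
river: ρ → (2,77,-38)
river: ρ → (-38,75,4)
river: ρ → (4,77,-19)
river: ρ → (-19,75,8)
river: ρ → (8,69,-46)
river: ρ → (-46,23,31)
river: ρ → (31,39,-38)
ρ-cycle length = 26 (tail of 1 descent step not counted)

26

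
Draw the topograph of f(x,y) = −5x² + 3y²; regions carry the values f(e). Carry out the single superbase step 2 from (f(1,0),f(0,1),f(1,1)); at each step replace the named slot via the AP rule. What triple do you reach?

start (-5,3,-2) = (f(1,0),f(0,1),f(1,1))
replace slot 2: 2·((-5)+(-2)) − 3 = -17 → (-5,-17,-2)

-5,-17,-2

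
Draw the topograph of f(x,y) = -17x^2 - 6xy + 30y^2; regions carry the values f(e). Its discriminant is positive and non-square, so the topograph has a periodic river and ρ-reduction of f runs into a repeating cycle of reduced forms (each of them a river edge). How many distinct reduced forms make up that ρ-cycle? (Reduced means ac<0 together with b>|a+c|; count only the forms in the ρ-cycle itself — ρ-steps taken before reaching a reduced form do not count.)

D = 2076, ⌊√D⌋ = 45
descent: ρ → (30,6,-17)
descent: ρ → (-17,28,19)  [lands on river]
river: ρ → (19,10,-26)
river: ρ → (-26,42,3)
river: ρ → (3,42,-26)
river: ρ → (-26,10,19)
river: ρ → (19,28,-17)
river: ρ → (-17,40,7)
river: ρ → (7,44,-5)
river: ρ → (-5,36,39)
river: ρ → (39,42,-2)
river: ρ → (-2,42,39)
river: ρ → (39,36,-5)
river: ρ → (-5,44,7)
river: ρ → (7,40,-17)
ρ-cycle length = 14 (tail of 2 descent steps not counted)

14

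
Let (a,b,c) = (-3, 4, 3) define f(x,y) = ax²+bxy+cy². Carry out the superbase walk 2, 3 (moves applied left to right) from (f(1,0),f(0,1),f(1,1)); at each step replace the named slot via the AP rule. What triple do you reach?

start (-3,3,4) = (f(1,0),f(0,1),f(1,1))
replace slot 2: 2·((-3)+4) − 3 = -1 → (-3,-1,4)
replace slot 3: 2·((-3)+(-1)) − 4 = -12 → (-3,-1,-12)

-3,-1,-12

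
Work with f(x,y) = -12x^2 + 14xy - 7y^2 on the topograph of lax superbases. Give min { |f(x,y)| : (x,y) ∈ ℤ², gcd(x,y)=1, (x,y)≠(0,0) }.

translate: b→10 (≡-14 mod 24), so (12,-14,7)→(12,10,5)
flip: (12,10,5)→(5,-10,12)
translate: b→0 (≡-10 mod 10), so (5,-10,12)→(5,0,7)
reduced (well bottom): (5,0,7) with a≤c, −a<b≤a
well minimum |f| = |-5| = 5 (negative-definite)

5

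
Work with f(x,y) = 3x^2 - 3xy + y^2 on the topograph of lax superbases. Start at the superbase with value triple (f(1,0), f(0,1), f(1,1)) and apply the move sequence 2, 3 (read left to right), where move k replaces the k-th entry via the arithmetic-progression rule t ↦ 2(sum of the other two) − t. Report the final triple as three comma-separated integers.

start (3,1,1) = (f(1,0),f(0,1),f(1,1))
replace slot 2: 2·(3+1) − 1 = 7 → (3,7,1)
replace slot 3: 2·(3+7) − 1 = 19 → (3,7,19)

3,7,19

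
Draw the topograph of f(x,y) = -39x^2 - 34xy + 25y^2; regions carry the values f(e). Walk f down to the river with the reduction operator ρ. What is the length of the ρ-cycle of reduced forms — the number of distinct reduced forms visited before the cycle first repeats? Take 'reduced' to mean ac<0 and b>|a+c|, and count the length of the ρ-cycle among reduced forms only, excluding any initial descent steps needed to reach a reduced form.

D = 5056, ⌊√D⌋ = 71
descent: ρ → (25,34,-39)  [lands on river]
river: ρ → (-39,44,20)
river: ρ → (20,36,-47)
river: ρ → (-47,58,9)
river: ρ → (9,68,-12)
river: ρ → (-12,52,49)
river: ρ → (49,46,-15)
river: ρ → (-15,44,52)
river: ρ → (52,60,-7)
river: ρ → (-7,66,25)
ρ-cycle length = 10 (tail of 1 descent step not counted)

10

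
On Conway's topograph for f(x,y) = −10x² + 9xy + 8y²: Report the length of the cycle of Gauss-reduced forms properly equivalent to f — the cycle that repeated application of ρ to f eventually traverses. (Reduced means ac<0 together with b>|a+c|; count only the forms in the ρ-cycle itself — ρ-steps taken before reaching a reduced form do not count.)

D = 401, ⌊√D⌋ = 20
river: ρ → (8,7,-11)
river: ρ → (-11,15,4)
river: ρ → (4,17,-7)
river: ρ → (-7,11,10)
river: ρ → (10,9,-8)
river: ρ → (-8,7,11)
river: ρ → (11,15,-4)
river: ρ → (-4,17,7)
river: ρ → (7,11,-10)
river: ρ → (-10,9,8)
ρ-cycle length = 10 (tail of 0 descent steps not counted)

10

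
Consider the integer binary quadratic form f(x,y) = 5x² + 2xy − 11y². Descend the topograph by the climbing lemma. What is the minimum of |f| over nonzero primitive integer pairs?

descent: ρ → (-11,-2,5)
descent: ρ → (5,12,-4)  [lands on river]
river: ρ → (-4,12,5)
river: ρ → (5,8,-8)
river: ρ → (-8,8,5)
closes: descent 2, river 4
min |a| on river = 4

4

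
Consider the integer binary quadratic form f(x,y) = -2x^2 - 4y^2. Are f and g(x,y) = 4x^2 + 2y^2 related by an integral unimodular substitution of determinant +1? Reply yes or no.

D₁ = -32, D₂ = -32
f is negative-definite; reduce −f:
−f: reduced (well bottom): (2,0,4) with a≤c, −a<b≤a
flip sign back: reduced form of f is (-2,0,-4)
g: flip: (4,0,2)→(2,0,4)
g: reduced (well bottom): (2,0,4) with a≤c, −a<b≤a
reduced forms (-2, 0, -4) vs (2, 0, 4) ⇒ inequivalent

no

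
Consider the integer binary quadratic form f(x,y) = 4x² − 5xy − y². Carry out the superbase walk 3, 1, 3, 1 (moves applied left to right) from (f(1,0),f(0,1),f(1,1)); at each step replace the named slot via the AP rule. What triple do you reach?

start (4,-1,-2) = (f(1,0),f(0,1),f(1,1))
replace slot 3: 2·(4+(-1)) − (-2) = 8 → (4,-1,8)
replace slot 1: 2·((-1)+8) − 4 = 10 → (10,-1,8)
replace slot 3: 2·(10+(-1)) − 8 = 10 → (10,-1,10)
replace slot 1: 2·((-1)+10) − 10 = 8 → (8,-1,10)

8,-1,10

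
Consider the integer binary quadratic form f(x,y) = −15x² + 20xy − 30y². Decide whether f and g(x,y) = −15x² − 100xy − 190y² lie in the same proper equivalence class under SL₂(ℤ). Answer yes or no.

D₁ = -1400, D₂ = -1400
f is negative-definite; reduce −f:
−f: translate: b→10 (≡-20 mod 30), so (15,-20,30)→(15,10,25)
−f: reduced (well bottom): (15,10,25) with a≤c, −a<b≤a
flip sign back: reduced form of f is (-15,-10,-25)
g is negative-definite; reduce −g:
−g: translate: b→10 (≡100 mod 30), so (15,100,190)→(15,10,25)
−g: reduced (well bottom): (15,10,25) with a≤c, −a<b≤a
flip sign back: reduced form of g is (-15,-10,-25)
reduced forms (-15, -10, -25) vs (-15, -10, -25) ⇒ equivalent

yes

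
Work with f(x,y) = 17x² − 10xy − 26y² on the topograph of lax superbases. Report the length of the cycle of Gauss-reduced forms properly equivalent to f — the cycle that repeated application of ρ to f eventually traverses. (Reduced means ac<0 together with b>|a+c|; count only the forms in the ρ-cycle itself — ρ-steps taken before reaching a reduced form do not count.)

D = 1868, ⌊√D⌋ = 43
descent: ρ → (-26,10,17)  [lands on river]
river: ρ → (17,24,-19)
river: ρ → (-19,14,22)
river: ρ → (22,30,-11)
river: ρ → (-11,36,13)
river: ρ → (13,42,-2)
river: ρ → (-2,42,13)
river: ρ → (13,36,-11)
river: ρ → (-11,30,22)
river: ρ → (22,14,-19)
river: ρ → (-19,24,17)
river: ρ → (17,10,-26)
river: ρ → (-26,42,1)
river: ρ → (1,42,-26)
ρ-cycle length = 14 (tail of 1 descent step not counted)

14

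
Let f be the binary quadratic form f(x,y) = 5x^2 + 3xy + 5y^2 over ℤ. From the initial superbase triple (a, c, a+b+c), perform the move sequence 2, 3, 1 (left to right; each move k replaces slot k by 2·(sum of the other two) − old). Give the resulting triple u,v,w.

start (5,5,13) = (f(1,0),f(0,1),f(1,1))
replace slot 2: 2·(5+13) − 5 = 31 → (5,31,13)
replace slot 3: 2·(5+31) − 13 = 59 → (5,31,59)
replace slot 1: 2·(31+59) − 5 = 175 → (175,31,59)

175,31,59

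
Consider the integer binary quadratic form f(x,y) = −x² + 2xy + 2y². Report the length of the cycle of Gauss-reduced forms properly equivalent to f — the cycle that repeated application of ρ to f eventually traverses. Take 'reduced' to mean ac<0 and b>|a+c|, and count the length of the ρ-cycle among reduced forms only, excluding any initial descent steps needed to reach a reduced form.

D = 12, ⌊√D⌋ = 3
river: ρ → (2,2,-1)
river: ρ → (-1,2,2)
ρ-cycle length = 2 (tail of 0 descent steps not counted)

2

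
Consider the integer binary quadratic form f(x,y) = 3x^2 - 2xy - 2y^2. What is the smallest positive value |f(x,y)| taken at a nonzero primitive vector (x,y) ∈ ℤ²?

descent: ρ → (-2,2,3)  [lands on river]
river: ρ → (3,4,-1)
river: ρ → (-1,4,3)
river: ρ → (3,2,-2)
closes: descent 1, river 4
min |a| on river = 1

1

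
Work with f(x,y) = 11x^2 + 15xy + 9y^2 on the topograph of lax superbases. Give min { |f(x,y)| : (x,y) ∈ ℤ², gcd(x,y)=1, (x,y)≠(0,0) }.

translate: b→-7 (≡15 mod 22), so (11,15,9)→(11,-7,5)
flip: (11,-7,5)→(5,7,11)
translate: b→-3 (≡7 mod 10), so (5,7,11)→(5,-3,9)
reduced (well bottom): (5,-3,9) with a≤c, −a<b≤a
well minimum = a = 5

5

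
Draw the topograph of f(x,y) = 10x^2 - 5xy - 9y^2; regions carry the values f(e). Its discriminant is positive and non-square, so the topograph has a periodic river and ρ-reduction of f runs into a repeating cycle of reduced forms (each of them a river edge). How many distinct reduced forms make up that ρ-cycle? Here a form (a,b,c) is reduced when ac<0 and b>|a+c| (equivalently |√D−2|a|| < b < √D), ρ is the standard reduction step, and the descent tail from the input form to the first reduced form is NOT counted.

D = 385, ⌊√D⌋ = 19
descent: ρ → (-9,5,10)  [lands on river]
river: ρ → (10,15,-4)
river: ρ → (-4,17,6)
river: ρ → (6,19,-1)
river: ρ → (-1,19,6)
river: ρ → (6,17,-4)
river: ρ → (-4,15,10)
river: ρ → (10,5,-9)
river: ρ → (-9,13,6)
river: ρ → (6,11,-11)
river: ρ → (-11,11,6)
river: ρ → (6,13,-9)
ρ-cycle length = 12 (tail of 1 descent step not counted)

12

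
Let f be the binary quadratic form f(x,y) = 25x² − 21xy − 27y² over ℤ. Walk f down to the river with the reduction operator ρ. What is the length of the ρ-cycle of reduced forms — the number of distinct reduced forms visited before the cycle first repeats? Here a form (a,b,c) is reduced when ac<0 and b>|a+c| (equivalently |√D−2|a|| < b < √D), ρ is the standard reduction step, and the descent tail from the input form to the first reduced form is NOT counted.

D = 3141, ⌊√D⌋ = 56
descent: ρ → (-27,21,25)  [lands on river]
river: ρ → (25,29,-23)
river: ρ → (-23,17,31)
river: ρ → (31,45,-9)
river: ρ → (-9,45,31)
river: ρ → (31,17,-23)
river: ρ → (-23,29,25)
river: ρ → (25,21,-27)
river: ρ → (-27,33,19)
river: ρ → (19,43,-17)
river: ρ → (-17,25,37)
river: ρ → (37,49,-5)
river: ρ → (-5,51,27)
river: ρ → (27,3,-29)
river: ρ → (-29,55,1)
river: ρ → (1,55,-29)
river: ρ → (-29,3,27)
river: ρ → (27,51,-5)
river: ρ → (-5,49,37)
river: ρ → (37,25,-17)
river: ρ → (-17,43,19)
river: ρ → (19,33,-27)
ρ-cycle length = 22 (tail of 1 descent step not counted)

22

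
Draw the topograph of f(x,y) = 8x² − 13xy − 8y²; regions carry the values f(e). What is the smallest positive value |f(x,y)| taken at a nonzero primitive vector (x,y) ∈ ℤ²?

descent: ρ → (-8,13,8)  [lands on river]
river: ρ → (8,19,-2)
river: ρ → (-2,17,17)
river: ρ → (17,17,-2)
river: ρ → (-2,19,8)
river: ρ → (8,13,-8)
river: ρ → (-8,19,2)
river: ρ → (2,17,-17)
river: ρ → (-17,17,2)
river: ρ → (2,19,-8)
closes: descent 1, river 10
min |a| on river = 2

2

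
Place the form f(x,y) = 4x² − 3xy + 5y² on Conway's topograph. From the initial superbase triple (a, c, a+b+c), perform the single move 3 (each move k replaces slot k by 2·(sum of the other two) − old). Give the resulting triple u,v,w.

start (4,5,6) = (f(1,0),f(0,1),f(1,1))
replace slot 3: 2·(4+5) − 6 = 12 → (4,5,12)

4,5,12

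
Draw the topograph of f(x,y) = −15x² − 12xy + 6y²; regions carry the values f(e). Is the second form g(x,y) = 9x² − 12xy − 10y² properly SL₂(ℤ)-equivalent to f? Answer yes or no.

D₁ = 504, D₂ = 504
river cycle of f (length 4): (6, 12, -15), (-15, 18, 3), (3, 18, -15), (-15, 12, 6)
river cycle of g (length 10): (-10, 12, 9), (9, 6, -13), (-13, 20, 2), (2, 20, -13), (-13, 6, 9), (9, 12, -10), (-10, 8, 11), (11, 14, -7), (-7, 14, 11), (11, 8, -10)
cycles differ ⇒ inequivalent

no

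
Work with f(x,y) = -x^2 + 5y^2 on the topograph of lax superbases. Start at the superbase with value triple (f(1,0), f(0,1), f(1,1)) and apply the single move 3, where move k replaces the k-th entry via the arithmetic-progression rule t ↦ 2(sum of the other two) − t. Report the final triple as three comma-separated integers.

start (-1,5,4) = (f(1,0),f(0,1),f(1,1))
replace slot 3: 2·((-1)+5) − 4 = 4 → (-1,5,4)

-1,5,4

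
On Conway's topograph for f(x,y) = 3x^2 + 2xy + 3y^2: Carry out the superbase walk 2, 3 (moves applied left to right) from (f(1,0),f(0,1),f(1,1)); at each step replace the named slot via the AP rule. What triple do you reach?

start (3,3,8) = (f(1,0),f(0,1),f(1,1))
replace slot 2: 2·(3+8) − 3 = 19 → (3,19,8)
replace slot 3: 2·(3+19) − 8 = 36 → (3,19,36)

3,19,36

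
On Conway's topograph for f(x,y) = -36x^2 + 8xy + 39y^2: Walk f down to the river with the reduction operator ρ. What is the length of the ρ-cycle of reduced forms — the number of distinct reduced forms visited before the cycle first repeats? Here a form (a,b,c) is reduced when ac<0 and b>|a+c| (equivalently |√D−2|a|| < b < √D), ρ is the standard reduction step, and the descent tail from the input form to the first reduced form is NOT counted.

D = 5680, ⌊√D⌋ = 75
river: ρ → (39,70,-5)
river: ρ → (-5,70,39)
river: ρ → (39,8,-36)
river: ρ → (-36,64,11)
river: ρ → (11,68,-24)
river: ρ → (-24,28,51)
river: ρ → (51,74,-1)
river: ρ → (-1,74,51)
river: ρ → (51,28,-24)
river: ρ → (-24,68,11)
river: ρ → (11,64,-36)
river: ρ → (-36,8,39)
ρ-cycle length = 12 (tail of 0 descent steps not counted)

12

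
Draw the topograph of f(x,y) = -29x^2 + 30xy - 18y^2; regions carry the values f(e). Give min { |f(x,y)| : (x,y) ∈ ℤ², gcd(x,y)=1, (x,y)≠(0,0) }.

translate: b→28 (≡-30 mod 58), so (29,-30,18)→(29,28,17)
flip: (29,28,17)→(17,-28,29)
translate: b→6 (≡-28 mod 34), so (17,-28,29)→(17,6,18)
reduced (well bottom): (17,6,18) with a≤c, −a<b≤a
well minimum |f| = |-17| = 17 (negative-definite)

17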